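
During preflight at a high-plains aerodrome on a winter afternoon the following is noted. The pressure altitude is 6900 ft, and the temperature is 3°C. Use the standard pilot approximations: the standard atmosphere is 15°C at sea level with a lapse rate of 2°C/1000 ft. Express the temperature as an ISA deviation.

ISA temperature at 6900 ft = 15 − 2 × (6900/1000) = 1.2°C.
Deviation = OAT − ISA = 3 − 1.2 = +1.8°C.

ISA+1.8°C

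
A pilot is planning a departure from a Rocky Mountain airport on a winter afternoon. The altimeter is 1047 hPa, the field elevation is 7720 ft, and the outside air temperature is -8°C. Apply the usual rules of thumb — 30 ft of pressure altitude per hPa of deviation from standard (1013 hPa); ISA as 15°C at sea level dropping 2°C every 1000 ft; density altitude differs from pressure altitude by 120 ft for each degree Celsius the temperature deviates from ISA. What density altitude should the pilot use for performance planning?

Pressure altitude = 7720 + (1013 − 1047) × 30 = 7720 + (-1020) = 6700 ft.
ISA temperature at 6700 ft = 15 − 2 × (6700/1000) = 1.6°C.
ISA deviation = -8 − 1.6 = -9.6°C.
Density altitude = 6700 + 120 × (-9.6) = 5548 ft.

5548 ft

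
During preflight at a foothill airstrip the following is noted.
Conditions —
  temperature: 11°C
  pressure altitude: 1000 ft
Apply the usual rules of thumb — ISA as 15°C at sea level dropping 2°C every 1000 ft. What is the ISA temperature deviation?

ISA temperature at 1000 ft = 15 − 2 × (1000/1000) = 13°C.
Deviation = OAT − ISA = 11 − 13 = -2°C.

ISA-2°C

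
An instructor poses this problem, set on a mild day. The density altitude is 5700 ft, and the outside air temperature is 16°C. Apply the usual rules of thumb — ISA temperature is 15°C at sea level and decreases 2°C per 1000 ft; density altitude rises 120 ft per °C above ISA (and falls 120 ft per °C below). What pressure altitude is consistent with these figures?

DA = PA + 120 × (OAT − (15 − 2·PA/1000)) = PA + 120·OAT − 1800 + 0.24·PA = 1.24·PA + 120·OAT − 1800.
So 1.24·PA = 5700 − 120 × 16 + 1800 = 5580.
PA = 5580 / 1.24 = 4500 ft.

4500 ft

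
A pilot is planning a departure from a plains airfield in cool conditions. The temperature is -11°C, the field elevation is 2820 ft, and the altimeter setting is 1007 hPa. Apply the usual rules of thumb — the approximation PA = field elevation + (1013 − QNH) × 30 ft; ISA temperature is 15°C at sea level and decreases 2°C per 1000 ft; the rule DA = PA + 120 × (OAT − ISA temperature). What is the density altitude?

600 ft

Pressure altitude = 2820 + (1013 − 1007) × 30 = 2820 + (+180) = 3000 ft.
ISA temperature at 3000 ft = 15 − 2 × (3000/1000) = 9°C.
ISA deviation = -11 − 9 = -20°C.
Density altitude = 3000 + 120 × (-20) = 600 ft.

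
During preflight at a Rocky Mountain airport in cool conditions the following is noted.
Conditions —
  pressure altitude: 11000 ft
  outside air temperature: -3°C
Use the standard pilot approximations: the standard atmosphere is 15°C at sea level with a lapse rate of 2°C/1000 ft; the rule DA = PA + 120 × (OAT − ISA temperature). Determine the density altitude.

11480 ft

ISA temperature at 11000 ft = 15 − 2 × (11000/1000) = -7°C.
ISA deviation = -3 − (-7) = +4°C.
Density altitude = 11000 + 120 × (4) = 11000 + (+480) = 11480 ft.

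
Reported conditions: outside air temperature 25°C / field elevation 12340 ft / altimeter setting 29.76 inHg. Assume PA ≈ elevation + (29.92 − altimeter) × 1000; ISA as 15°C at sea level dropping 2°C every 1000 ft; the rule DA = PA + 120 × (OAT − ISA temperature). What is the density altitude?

16700 ft

Pressure altitude = 12340 + (29.92 − 29.76) × 1000 = 12340 + (+160) = 12500 ft.
ISA temperature at 12500 ft = 15 − 2 × (12500/1000) = -10°C.
ISA deviation = 25 − (-10) = +35°C.
Density altitude = 12500 + 120 × (35) = 16700 ft.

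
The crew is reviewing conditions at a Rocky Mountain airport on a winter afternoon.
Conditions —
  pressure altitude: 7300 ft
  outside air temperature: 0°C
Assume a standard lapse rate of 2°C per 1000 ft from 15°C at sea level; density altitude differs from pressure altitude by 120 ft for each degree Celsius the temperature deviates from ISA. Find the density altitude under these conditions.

7252 ft

ISA temperature at 7300 ft = 15 − 2 × (7300/1000) = 0.4°C.
ISA deviation = 0 − 0.4 = -0.4°C.
Density altitude = 7300 + 120 × (-0.4) = 7300 + (-48) = 7252 ft.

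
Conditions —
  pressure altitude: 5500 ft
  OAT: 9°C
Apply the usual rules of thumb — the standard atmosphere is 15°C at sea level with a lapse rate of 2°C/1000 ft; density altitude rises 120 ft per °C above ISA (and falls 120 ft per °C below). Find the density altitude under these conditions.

ISA temperature at 5500 ft = 15 − 2 × (5500/1000) = 4°C.
ISA deviation = 9 − 4 = +5°C.
Density altitude = 5500 + 120 × (5) = 5500 + (+600) = 6100 ft.

6100 ft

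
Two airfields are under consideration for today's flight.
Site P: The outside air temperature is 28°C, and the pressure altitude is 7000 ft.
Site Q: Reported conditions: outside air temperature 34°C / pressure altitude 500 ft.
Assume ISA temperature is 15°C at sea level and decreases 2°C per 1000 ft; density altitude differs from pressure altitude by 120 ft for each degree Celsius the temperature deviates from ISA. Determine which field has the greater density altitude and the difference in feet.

Site P: ISA temp = 1°C, deviation +27°C, DA = 7000 + 120 × 27 = 10240 ft.
Site Q: ISA temp = 14°C, deviation +20°C, DA = 500 + 120 × 20 = 2900 ft.
Site P is higher by 10240 − 2900 = 7340 ft.

Site P by 7340 ft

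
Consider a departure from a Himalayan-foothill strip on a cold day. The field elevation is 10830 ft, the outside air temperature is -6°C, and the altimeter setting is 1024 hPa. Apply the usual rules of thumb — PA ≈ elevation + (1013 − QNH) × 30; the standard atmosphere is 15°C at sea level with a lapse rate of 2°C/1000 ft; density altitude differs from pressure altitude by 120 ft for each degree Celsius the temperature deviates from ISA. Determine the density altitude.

Pressure altitude = 10830 + (1013 − 1024) × 30 = 10830 + (-330) = 10500 ft.
ISA temperature at 10500 ft = 15 − 2 × (10500/1000) = -6°C.
ISA deviation = -6 − (-6) = 0°C.
Density altitude = 10500 + 120 × (0) = 10500 ft.

10500 ft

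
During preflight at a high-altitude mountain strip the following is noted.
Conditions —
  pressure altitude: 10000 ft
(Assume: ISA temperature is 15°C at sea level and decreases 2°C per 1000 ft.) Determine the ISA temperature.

ISA temperature = 15 − 2 × (10000/1000) = 15 − 20 = -5°C.

-5°C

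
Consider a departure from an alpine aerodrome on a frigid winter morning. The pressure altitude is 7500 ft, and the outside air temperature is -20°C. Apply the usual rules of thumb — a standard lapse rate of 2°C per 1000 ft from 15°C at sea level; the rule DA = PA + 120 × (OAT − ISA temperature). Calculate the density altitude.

5100 ft

ISA temperature at 7500 ft = 15 − 2 × (7500/1000) = 0°C.
ISA deviation = -20 − 0 = -20°C.
Density altitude = 7500 + 120 × (-20) = 7500 + (-2400) = 5100 ft.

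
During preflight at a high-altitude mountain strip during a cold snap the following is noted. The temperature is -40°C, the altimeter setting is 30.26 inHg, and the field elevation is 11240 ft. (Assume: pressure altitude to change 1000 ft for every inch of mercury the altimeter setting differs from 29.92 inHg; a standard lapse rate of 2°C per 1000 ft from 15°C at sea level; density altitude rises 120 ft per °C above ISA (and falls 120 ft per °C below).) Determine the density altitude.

Pressure altitude = 11240 + (29.92 − 30.26) × 1000 = 11240 + (-340) = 10900 ft.
ISA temperature at 10900 ft = 15 − 2 × (10900/1000) = -6.8°C.
ISA deviation = -40 − (-6.8) = -33.2°C.
Density altitude = 10900 + 120 × (-33.2) = 6916 ft.

6916 ft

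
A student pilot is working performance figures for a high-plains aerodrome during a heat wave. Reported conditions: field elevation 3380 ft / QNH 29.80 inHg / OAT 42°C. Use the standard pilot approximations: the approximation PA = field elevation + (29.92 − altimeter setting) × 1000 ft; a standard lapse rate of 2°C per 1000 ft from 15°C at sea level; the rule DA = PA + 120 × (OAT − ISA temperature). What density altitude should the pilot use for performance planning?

Pressure altitude = 3380 + (29.92 − 29.80) × 1000 = 3380 + (+120) = 3500 ft.
ISA temperature at 3500 ft = 15 − 2 × (3500/1000) = 8°C.
ISA deviation = 42 − 8 = +34°C.
Density altitude = 3500 + 120 × (34) = 7580 ft.

7580 ft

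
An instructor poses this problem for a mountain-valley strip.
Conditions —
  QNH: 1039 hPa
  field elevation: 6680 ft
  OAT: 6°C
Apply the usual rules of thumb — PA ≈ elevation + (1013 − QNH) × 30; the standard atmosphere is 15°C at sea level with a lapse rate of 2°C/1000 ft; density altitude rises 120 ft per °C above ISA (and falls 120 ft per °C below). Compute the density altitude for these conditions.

6236 ft

Pressure altitude = 6680 + (1013 − 1039) × 30 = 6680 + (-780) = 5900 ft.
ISA temperature at 5900 ft = 15 − 2 × (5900/1000) = 3.2°C.
ISA deviation = 6 − 3.2 = +2.8°C.
Density altitude = 5900 + 120 × (2.8) = 6236 ft.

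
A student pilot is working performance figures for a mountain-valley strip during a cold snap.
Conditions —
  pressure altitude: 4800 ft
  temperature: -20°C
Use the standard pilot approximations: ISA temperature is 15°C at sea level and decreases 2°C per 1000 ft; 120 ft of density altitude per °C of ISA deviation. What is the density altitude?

ISA temperature at 4800 ft = 15 − 2 × (4800/1000) = 5.4°C.
ISA deviation = -20 − 5.4 = -25.4°C.
Density altitude = 4800 + 120 × (-25.4) = 4800 + (-3048) = 1752 ft.

1752 ft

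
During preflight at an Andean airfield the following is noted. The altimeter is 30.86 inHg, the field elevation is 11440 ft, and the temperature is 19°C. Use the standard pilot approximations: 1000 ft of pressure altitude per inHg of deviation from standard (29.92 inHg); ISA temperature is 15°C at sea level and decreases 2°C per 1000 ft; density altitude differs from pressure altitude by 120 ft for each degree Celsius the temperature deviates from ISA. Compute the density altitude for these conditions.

Pressure altitude = 11440 + (29.92 − 30.86) × 1000 = 11440 + (-940) = 10500 ft.
ISA temperature at 10500 ft = 15 − 2 × (10500/1000) = -6°C.
ISA deviation = 19 − (-6) = +25°C.
Density altitude = 10500 + 120 × (25) = 13500 ft.

13500 ft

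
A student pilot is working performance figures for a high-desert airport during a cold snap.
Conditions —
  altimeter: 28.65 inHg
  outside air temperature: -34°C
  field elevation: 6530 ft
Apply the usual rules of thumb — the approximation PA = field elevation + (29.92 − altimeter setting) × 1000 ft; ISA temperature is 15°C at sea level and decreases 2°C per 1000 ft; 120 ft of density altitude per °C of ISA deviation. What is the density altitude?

3792 ft

Pressure altitude = 6530 + (29.92 − 28.65) × 1000 = 6530 + (+1270) = 7800 ft.
ISA temperature at 7800 ft = 15 − 2 × (7800/1000) = -0.6°C.
ISA deviation = -34 − (-0.6) = -33.4°C.
Density altitude = 7800 + 120 × (-33.4) = 3792 ft.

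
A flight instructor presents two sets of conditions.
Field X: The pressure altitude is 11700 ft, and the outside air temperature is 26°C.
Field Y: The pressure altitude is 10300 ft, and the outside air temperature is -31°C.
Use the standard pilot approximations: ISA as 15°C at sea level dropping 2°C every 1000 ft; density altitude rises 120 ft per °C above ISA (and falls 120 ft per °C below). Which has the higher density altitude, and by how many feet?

Field X: ISA temp = -8.4°C, deviation +34.4°C, DA = 11700 + 120 × 34.4 = 15828 ft.
Field Y: ISA temp = -5.6°C, deviation -25.4°C, DA = 10300 + 120 × (-25.4) = 7252 ft.
Field X is higher by 15828 − 7252 = 8576 ft.

Field X by 8576 ft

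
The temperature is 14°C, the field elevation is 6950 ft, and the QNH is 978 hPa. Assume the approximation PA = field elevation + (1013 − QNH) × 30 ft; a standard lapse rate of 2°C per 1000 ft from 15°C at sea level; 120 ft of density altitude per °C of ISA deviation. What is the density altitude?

Pressure altitude = 6950 + (1013 − 978) × 30 = 6950 + (+1050) = 8000 ft.
ISA temperature at 8000 ft = 15 − 2 × (8000/1000) = -1°C.
ISA deviation = 14 − (-1) = +15°C.
Density altitude = 8000 + 120 × (15) = 9800 ft.

9800 ft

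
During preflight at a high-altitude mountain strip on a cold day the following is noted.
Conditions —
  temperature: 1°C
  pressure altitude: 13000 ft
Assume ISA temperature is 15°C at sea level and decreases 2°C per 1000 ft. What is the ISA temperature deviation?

ISA+12°C

ISA temperature at 13000 ft = 15 − 2 × (13000/1000) = -11°C.
Deviation = OAT − ISA = 1 − (-11) = +12°C.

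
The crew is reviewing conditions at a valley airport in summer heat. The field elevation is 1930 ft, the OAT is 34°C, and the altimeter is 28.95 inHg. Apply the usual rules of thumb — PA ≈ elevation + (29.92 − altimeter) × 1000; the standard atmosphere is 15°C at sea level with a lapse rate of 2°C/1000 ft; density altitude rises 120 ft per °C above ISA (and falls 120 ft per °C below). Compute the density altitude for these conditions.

5876 ft

Pressure altitude = 1930 + (29.92 − 28.95) × 1000 = 1930 + (+970) = 2900 ft.
ISA temperature at 2900 ft = 15 − 2 × (2900/1000) = 9.2°C.
ISA deviation = 34 − 9.2 = +24.8°C.
Density altitude = 2900 + 120 × (24.8) = 5876 ft.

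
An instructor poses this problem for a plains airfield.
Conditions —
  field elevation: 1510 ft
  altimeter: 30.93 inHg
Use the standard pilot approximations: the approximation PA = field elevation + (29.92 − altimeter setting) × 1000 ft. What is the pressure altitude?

500 ft

Pressure correction = (29.92 − 30.93) × 1000 = -1010 ft.
Pressure altitude = 1510 + (-1010) = 500 ft.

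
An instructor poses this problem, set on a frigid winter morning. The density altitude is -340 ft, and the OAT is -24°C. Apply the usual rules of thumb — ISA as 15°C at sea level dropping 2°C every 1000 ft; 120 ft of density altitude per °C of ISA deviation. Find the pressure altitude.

3500 ft

DA = PA + 120 × (OAT − (15 − 2·PA/1000)) = PA + 120·OAT − 1800 + 0.24·PA = 1.24·PA + 120·OAT − 1800.
So 1.24·PA = -340 − 120 × (-24) + 1800 = 4340.
PA = 4340 / 1.24 = 3500 ft.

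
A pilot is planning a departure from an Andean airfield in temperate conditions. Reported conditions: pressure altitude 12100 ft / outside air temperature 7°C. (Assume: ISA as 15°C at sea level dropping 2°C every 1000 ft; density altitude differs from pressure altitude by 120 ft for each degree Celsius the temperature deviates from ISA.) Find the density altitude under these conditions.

14044 ft

ISA temperature at 12100 ft = 15 − 2 × (12100/1000) = -9.2°C.
ISA deviation = 7 − (-9.2) = +16.2°C.
Density altitude = 12100 + 120 × (16.2) = 12100 + (+1944) = 14044 ft.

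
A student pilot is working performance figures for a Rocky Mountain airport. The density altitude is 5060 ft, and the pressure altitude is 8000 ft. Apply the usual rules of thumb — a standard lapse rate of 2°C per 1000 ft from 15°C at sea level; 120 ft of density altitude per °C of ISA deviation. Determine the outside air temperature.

-25.5°C

Density altitude − pressure altitude = 5060 − 8000 = -2940 ft.
At 120 ft/°C that is an ISA deviation of -2940/120 = -24.5°C.
ISA temperature at 8000 ft = 15 − 2 × (8000/1000) = -1°C.
OAT = ISA + deviation = -1 + (-24.5) = -25.5°C.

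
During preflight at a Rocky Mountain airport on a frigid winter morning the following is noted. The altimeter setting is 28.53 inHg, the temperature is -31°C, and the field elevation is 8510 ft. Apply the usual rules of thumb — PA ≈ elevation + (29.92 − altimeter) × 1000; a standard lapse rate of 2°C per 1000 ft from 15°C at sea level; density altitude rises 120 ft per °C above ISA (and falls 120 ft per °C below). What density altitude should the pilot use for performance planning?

Pressure altitude = 8510 + (29.92 − 28.53) × 1000 = 8510 + (+1390) = 9900 ft.
ISA temperature at 9900 ft = 15 − 2 × (9900/1000) = -4.8°C.
ISA deviation = -31 − (-4.8) = -26.2°C.
Density altitude = 9900 + 120 × (-26.2) = 6756 ft.

6756 ft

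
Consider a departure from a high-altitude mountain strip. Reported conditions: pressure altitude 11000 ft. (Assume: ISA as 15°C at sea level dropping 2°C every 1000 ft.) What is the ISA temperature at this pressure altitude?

-7°C

ISA temperature = 15 − 2 × (11000/1000) = 15 − 22 = -7°C.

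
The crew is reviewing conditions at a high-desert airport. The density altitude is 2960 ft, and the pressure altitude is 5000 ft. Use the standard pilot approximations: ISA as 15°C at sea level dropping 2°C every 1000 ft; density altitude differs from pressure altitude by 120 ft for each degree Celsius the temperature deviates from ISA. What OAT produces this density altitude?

-12°C

Density altitude − pressure altitude = 2960 − 5000 = -2040 ft.
At 120 ft/°C that is an ISA deviation of -2040/120 = -17°C.
ISA temperature at 5000 ft = 15 − 2 × (5000/1000) = 5°C.
OAT = ISA + deviation = 5 + (-17) = -12°C.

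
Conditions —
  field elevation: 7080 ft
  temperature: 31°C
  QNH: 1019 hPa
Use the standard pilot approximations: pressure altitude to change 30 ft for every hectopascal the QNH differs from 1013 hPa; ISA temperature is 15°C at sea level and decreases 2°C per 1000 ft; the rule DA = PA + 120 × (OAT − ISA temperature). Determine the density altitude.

Pressure altitude = 7080 + (1013 − 1019) × 30 = 7080 + (-180) = 6900 ft.
ISA temperature at 6900 ft = 15 − 2 × (6900/1000) = 1.2°C.
ISA deviation = 31 − 1.2 = +29.8°C.
Density altitude = 6900 + 120 × (29.8) = 10476 ft.

10476 ft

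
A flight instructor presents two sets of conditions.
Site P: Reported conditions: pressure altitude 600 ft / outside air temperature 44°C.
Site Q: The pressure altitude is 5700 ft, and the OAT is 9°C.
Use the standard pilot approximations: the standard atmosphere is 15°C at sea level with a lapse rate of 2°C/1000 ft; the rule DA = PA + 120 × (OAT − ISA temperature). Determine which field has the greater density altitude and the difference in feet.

Site P: ISA temp = 13.8°C, deviation +30.2°C, DA = 600 + 120 × 30.2 = 4224 ft.
Site Q: ISA temp = 3.6°C, deviation +5.4°C, DA = 5700 + 120 × 5.4 = 6348 ft.
Site Q is higher by 6348 − 4224 = 2124 ft.

Site Q by 2124 ft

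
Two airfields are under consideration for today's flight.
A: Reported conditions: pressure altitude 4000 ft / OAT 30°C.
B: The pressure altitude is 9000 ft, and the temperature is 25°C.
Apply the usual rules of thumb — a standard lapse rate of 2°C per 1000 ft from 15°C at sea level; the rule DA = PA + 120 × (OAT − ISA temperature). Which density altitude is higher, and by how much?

A: ISA temp = 7°C, deviation +23°C, DA = 4000 + 120 × 23 = 6760 ft.
B: ISA temp = -3°C, deviation +28°C, DA = 9000 + 120 × 28 = 12360 ft.
B is higher by 12360 − 6760 = 5600 ft.

B by 5600 ft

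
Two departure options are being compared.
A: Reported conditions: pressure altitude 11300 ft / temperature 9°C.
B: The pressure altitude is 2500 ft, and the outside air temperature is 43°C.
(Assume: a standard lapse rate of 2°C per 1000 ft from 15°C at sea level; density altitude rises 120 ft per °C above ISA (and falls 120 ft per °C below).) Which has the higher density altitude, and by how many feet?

A by 6832 ft

A: ISA temp = -7.6°C, deviation +16.6°C, DA = 11300 + 120 × 16.6 = 13292 ft.
B: ISA temp = 10°C, deviation +33°C, DA = 2500 + 120 × 33 = 6460 ft.
A is higher by 13292 − 6460 = 6832 ft.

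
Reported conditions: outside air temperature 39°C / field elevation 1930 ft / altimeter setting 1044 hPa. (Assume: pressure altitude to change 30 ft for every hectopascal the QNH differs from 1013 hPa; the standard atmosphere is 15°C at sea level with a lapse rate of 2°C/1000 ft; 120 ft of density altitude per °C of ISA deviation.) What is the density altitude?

Pressure altitude = 1930 + (1013 − 1044) × 30 = 1930 + (-930) = 1000 ft.
ISA temperature at 1000 ft = 15 − 2 × (1000/1000) = 13°C.
ISA deviation = 39 − 13 = +26°C.
Density altitude = 1000 + 120 × (26) = 4120 ft.

4120 ft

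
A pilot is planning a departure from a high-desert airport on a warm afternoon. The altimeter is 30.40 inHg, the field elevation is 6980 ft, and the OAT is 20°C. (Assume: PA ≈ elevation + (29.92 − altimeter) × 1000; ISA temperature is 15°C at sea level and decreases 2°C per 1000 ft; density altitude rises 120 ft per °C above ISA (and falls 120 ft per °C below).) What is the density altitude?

Pressure altitude = 6980 + (29.92 − 30.40) × 1000 = 6980 + (-480) = 6500 ft.
ISA temperature at 6500 ft = 15 − 2 × (6500/1000) = 2°C.
ISA deviation = 20 − 2 = +18°C.
Density altitude = 6500 + 120 × (18) = 8660 ft.

8660 ft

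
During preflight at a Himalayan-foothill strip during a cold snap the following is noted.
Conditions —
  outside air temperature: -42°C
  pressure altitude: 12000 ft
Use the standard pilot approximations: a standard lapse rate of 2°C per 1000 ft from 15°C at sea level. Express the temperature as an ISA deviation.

ISA-33°C

ISA temperature at 12000 ft = 15 − 2 × (12000/1000) = -9°C.
Deviation = OAT − ISA = -42 − (-9) = -33°C.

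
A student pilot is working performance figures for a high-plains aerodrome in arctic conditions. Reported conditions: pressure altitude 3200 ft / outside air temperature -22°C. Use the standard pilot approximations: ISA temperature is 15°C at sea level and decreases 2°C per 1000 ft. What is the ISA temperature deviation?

ISA-30.6°C

ISA temperature at 3200 ft = 15 − 2 × (3200/1000) = 8.6°C.
Deviation = OAT − ISA = -22 − 8.6 = -30.6°C.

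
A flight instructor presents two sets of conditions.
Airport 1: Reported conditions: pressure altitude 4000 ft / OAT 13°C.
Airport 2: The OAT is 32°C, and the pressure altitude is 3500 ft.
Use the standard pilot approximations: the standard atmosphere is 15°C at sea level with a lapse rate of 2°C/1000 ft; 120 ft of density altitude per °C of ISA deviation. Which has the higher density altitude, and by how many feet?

Airport 1: ISA temp = 7°C, deviation +6°C, DA = 4000 + 120 × 6 = 4720 ft.
Airport 2: ISA temp = 8°C, deviation +24°C, DA = 3500 + 120 × 24 = 6380 ft.
Airport 2 is higher by 6380 − 4720 = 1660 ft.

Airport 2 by 1660 ft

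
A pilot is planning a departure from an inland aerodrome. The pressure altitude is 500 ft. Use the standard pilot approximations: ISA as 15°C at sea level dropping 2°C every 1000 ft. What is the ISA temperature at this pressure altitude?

ISA temperature = 15 − 2 × (500/1000) = 15 − 1 = 14°C.

14°C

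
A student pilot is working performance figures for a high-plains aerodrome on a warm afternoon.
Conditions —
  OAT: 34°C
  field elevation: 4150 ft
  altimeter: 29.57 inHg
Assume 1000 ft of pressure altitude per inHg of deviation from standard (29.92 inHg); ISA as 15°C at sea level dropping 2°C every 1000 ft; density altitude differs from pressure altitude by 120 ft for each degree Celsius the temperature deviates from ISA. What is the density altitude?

Pressure altitude = 4150 + (29.92 − 29.57) × 1000 = 4150 + (+350) = 4500 ft.
ISA temperature at 4500 ft = 15 − 2 × (4500/1000) = 6°C.
ISA deviation = 34 − 6 = +28°C.
Density altitude = 4500 + 120 × (28) = 7860 ft.

7860 ft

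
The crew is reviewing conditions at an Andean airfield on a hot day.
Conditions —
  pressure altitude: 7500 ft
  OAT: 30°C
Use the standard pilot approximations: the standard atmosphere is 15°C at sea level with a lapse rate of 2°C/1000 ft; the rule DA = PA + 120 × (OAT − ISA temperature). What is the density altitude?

ISA temperature at 7500 ft = 15 − 2 × (7500/1000) = 0°C.
ISA deviation = 30 − 0 = +30°C.
Density altitude = 7500 + 120 × (30) = 7500 + (+3600) = 11100 ft.

11100 ft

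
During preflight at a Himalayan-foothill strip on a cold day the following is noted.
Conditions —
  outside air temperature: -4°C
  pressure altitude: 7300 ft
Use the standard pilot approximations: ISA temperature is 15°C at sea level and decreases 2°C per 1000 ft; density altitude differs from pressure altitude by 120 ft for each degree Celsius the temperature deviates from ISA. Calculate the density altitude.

ISA temperature at 7300 ft = 15 − 2 × (7300/1000) = 0.4°C.
ISA deviation = -4 − 0.4 = -4.4°C.
Density altitude = 7300 + 120 × (-4.4) = 7300 + (-528) = 6772 ft.

6772 ft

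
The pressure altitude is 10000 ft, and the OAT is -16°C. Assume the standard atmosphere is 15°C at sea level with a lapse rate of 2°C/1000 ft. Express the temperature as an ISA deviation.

ISA temperature at 10000 ft = 15 − 2 × (10000/1000) = -5°C.
Deviation = OAT − ISA = -16 − (-5) = -11°C.

ISA-11°C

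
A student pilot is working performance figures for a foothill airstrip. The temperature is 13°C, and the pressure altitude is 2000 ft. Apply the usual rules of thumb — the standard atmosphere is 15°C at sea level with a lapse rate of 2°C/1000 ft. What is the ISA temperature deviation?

ISA temperature at 2000 ft = 15 − 2 × (2000/1000) = 11°C.
Deviation = OAT − ISA = 13 − 11 = +2°C.

ISA+2°C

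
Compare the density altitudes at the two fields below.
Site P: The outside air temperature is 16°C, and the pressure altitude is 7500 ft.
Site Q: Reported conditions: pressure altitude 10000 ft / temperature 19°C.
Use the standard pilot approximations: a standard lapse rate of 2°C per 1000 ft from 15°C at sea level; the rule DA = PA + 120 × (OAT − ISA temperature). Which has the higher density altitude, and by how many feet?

Site Q by 3460 ft

Site P: ISA temp = 0°C, deviation +16°C, DA = 7500 + 120 × 16 = 9420 ft.
Site Q: ISA temp = -5°C, deviation +24°C, DA = 10000 + 120 × 24 = 12880 ft.
Site Q is higher by 12880 − 9420 = 3460 ft.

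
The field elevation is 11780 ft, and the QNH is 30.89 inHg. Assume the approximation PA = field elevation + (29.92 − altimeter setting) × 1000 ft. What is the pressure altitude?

Pressure correction = (29.92 − 30.89) × 1000 = -970 ft.
Pressure altitude = 11780 + (-970) = 10810 ft.

10810 ft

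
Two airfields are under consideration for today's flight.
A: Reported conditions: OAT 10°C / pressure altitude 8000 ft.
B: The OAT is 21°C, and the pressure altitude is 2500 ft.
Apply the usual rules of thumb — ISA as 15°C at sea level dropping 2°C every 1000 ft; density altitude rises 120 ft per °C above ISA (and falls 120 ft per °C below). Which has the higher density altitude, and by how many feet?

A by 5500 ft

A: ISA temp = -1°C, deviation +11°C, DA = 8000 + 120 × 11 = 9320 ft.
B: ISA temp = 10°C, deviation +11°C, DA = 2500 + 120 × 11 = 3820 ft.
A is higher by 9320 − 3820 = 5500 ft.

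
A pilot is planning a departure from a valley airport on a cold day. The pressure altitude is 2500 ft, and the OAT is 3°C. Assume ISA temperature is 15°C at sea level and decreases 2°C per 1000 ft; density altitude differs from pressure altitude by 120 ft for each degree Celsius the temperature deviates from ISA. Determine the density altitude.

1660 ft

ISA temperature at 2500 ft = 15 − 2 × (2500/1000) = 10°C.
ISA deviation = 3 − 10 = -7°C.
Density altitude = 2500 + 120 × (-7) = 2500 + (-840) = 1660 ft.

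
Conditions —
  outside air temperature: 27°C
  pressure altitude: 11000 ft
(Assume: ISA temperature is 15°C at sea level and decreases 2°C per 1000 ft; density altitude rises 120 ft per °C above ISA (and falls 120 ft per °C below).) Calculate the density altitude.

ISA temperature at 11000 ft = 15 − 2 × (11000/1000) = -7°C.
ISA deviation = 27 − (-7) = +34°C.
Density altitude = 11000 + 120 × (34) = 11000 + (+4080) = 15080 ft.

15080 ft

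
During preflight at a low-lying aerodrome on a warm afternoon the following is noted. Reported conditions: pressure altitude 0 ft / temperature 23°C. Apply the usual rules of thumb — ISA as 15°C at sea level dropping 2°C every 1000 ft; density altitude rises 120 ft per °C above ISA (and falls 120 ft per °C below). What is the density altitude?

ISA temperature at 0 ft = 15 − 2 × (0/1000) = 15°C.
ISA deviation = 23 − 15 = +8°C.
Density altitude = 0 + 120 × (8) = 0 + (+960) = 960 ft.

960 ft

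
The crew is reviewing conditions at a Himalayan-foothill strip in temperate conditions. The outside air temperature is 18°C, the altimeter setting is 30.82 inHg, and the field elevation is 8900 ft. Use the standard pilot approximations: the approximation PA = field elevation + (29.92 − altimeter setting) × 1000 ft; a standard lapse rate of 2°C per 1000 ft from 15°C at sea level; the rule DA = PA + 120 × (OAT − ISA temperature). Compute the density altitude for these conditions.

Pressure altitude = 8900 + (29.92 − 30.82) × 1000 = 8900 + (-900) = 8000 ft.
ISA temperature at 8000 ft = 15 − 2 × (8000/1000) = -1°C.
ISA deviation = 18 − (-1) = +19°C.
Density altitude = 8000 + 120 × (19) = 10280 ft.

10280 ft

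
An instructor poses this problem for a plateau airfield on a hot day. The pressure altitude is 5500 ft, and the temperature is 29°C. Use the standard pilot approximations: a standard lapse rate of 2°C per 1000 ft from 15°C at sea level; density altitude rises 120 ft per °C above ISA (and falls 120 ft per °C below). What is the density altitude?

ISA temperature at 5500 ft = 15 − 2 × (5500/1000) = 4°C.
ISA deviation = 29 − 4 = +25°C.
Density altitude = 5500 + 120 × (25) = 5500 + (+3000) = 8500 ft.

8500 ft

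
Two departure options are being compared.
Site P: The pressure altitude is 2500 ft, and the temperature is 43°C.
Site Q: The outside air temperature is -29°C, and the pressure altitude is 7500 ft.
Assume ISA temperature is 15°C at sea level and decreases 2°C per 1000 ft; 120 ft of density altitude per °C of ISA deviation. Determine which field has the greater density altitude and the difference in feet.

Site P: ISA temp = 10°C, deviation +33°C, DA = 2500 + 120 × 33 = 6460 ft.
Site Q: ISA temp = 0°C, deviation -29°C, DA = 7500 + 120 × (-29) = 4020 ft.
Site P is higher by 6460 − 4020 = 2440 ft.

Site P by 2440 ft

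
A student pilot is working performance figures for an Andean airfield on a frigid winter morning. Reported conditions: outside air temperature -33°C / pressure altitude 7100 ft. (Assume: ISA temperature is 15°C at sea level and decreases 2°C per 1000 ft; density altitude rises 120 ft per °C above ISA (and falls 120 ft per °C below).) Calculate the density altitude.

3044 ft

ISA temperature at 7100 ft = 15 − 2 × (7100/1000) = 0.8°C.
ISA deviation = -33 − 0.8 = -33.8°C.
Density altitude = 7100 + 120 × (-33.8) = 7100 + (-4056) = 3044 ft.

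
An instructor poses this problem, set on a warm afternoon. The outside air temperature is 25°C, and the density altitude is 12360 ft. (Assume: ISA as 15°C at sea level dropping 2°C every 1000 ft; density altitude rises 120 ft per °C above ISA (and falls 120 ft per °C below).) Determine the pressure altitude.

DA = PA + 120 × (OAT − (15 − 2·PA/1000)) = PA + 120·OAT − 1800 + 0.24·PA = 1.24·PA + 120·OAT − 1800.
So 1.24·PA = 12360 − 120 × 25 + 1800 = 11160.
PA = 11160 / 1.24 = 9000 ft.

9000 ft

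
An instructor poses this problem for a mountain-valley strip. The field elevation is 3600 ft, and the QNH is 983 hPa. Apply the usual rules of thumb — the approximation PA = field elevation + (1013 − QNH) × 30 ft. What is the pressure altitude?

Pressure correction = (1013 − 983) × 30 = +900 ft.
Pressure altitude = 3600 + (+900) = 4500 ft.

4500 ft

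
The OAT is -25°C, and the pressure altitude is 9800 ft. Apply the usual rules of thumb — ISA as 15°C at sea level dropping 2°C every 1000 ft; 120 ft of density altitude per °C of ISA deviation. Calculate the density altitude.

ISA temperature at 9800 ft = 15 − 2 × (9800/1000) = -4.6°C.
ISA deviation = -25 − (-4.6) = -20.4°C.
Density altitude = 9800 + 120 × (-20.4) = 9800 + (-2448) = 7352 ft.

7352 ft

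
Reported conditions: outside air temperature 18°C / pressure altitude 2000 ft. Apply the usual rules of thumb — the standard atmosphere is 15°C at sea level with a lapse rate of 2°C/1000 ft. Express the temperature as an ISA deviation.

ISA temperature at 2000 ft = 15 − 2 × (2000/1000) = 11°C.
Deviation = OAT − ISA = 18 − 11 = +7°C.

ISA+7°C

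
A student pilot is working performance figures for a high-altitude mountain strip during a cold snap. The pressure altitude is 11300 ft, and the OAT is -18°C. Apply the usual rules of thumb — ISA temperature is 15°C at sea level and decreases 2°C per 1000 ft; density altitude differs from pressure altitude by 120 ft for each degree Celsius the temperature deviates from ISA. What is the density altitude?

ISA temperature at 11300 ft = 15 − 2 × (11300/1000) = -7.6°C.
ISA deviation = -18 − (-7.6) = -10.4°C.
Density altitude = 11300 + 120 × (-10.4) = 11300 + (-1248) = 10052 ft.

10052 ft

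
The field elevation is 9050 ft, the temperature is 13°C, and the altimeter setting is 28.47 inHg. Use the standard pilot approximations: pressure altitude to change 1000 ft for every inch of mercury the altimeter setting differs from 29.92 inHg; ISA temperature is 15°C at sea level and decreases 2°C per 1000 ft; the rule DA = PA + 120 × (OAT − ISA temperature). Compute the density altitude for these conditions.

Pressure altitude = 9050 + (29.92 − 28.47) × 1000 = 9050 + (+1450) = 10500 ft.
ISA temperature at 10500 ft = 15 − 2 × (10500/1000) = -6°C.
ISA deviation = 13 − (-6) = +19°C.
Density altitude = 10500 + 120 × (19) = 12780 ft.

12780 ft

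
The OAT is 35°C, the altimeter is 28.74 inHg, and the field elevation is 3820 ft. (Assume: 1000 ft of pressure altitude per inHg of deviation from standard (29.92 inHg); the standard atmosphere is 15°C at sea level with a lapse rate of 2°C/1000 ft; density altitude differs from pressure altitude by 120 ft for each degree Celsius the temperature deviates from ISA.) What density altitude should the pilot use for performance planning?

Pressure altitude = 3820 + (29.92 − 28.74) × 1000 = 3820 + (+1180) = 5000 ft.
ISA temperature at 5000 ft = 15 − 2 × (5000/1000) = 5°C.
ISA deviation = 35 − 5 = +30°C.
Density altitude = 5000 + 120 × (30) = 8600 ft.

8600 ft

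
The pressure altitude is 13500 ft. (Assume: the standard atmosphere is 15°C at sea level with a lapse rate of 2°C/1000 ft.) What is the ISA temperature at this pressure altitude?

ISA temperature = 15 − 2 × (13500/1000) = 15 − 27 = -12°C.

-12°C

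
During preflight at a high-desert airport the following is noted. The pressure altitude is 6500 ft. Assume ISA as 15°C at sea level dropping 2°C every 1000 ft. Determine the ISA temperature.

2°C

ISA temperature = 15 − 2 × (6500/1000) = 15 − 13 = 2°C.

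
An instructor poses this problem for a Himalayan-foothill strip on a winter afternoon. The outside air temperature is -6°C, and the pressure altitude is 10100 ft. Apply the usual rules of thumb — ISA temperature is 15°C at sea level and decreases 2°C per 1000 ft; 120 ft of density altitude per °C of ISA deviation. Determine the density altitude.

ISA temperature at 10100 ft = 15 − 2 × (10100/1000) = -5.2°C.
ISA deviation = -6 − (-5.2) = -0.8°C.
Density altitude = 10100 + 120 × (-0.8) = 10100 + (-96) = 10004 ft.

10004 ft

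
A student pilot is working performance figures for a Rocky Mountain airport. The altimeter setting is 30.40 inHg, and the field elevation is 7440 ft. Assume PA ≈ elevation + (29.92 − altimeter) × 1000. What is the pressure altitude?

Pressure correction = (29.92 − 30.40) × 1000 = -480 ft.
Pressure altitude = 7440 + (-480) = 6960 ft.

6960 ft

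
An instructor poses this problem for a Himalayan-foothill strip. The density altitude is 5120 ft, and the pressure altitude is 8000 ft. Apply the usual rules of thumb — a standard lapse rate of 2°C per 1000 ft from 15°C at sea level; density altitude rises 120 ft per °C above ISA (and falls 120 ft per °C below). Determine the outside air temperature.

Density altitude − pressure altitude = 5120 − 8000 = -2880 ft.
At 120 ft/°C that is an ISA deviation of -2880/120 = -24°C.
ISA temperature at 8000 ft = 15 − 2 × (8000/1000) = -1°C.
OAT = ISA + deviation = -1 + (-24) = -25°C.

-25°C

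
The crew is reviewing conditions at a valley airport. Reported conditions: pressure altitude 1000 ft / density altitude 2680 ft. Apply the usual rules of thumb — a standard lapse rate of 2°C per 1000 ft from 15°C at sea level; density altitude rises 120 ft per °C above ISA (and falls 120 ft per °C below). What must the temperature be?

Density altitude − pressure altitude = 2680 − 1000 = +1680 ft.
At 120 ft/°C that is an ISA deviation of 1680/120 = +14°C.
ISA temperature at 1000 ft = 15 − 2 × (1000/1000) = 13°C.
OAT = ISA + deviation = 13 + (+14) = 27°C.

27°C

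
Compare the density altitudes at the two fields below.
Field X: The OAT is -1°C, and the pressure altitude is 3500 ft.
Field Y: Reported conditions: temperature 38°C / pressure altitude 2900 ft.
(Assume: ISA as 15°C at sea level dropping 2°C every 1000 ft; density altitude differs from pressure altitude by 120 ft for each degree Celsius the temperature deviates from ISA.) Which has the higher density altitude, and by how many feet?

Field X: ISA temp = 8°C, deviation -9°C, DA = 3500 + 120 × (-9) = 2420 ft.
Field Y: ISA temp = 9.2°C, deviation +28.8°C, DA = 2900 + 120 × 28.8 = 6356 ft.
Field Y is higher by 6356 − 2420 = 3936 ft.

Field Y by 3936 ft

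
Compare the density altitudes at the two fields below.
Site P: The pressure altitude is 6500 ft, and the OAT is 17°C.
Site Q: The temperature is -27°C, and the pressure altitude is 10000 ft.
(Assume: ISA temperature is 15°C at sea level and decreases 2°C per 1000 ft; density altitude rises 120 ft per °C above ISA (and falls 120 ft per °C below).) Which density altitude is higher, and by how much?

Site P by 940 ft

Site P: ISA temp = 2°C, deviation +15°C, DA = 6500 + 120 × 15 = 8300 ft.
Site Q: ISA temp = -5°C, deviation -22°C, DA = 10000 + 120 × (-22) = 7360 ft.
Site P is higher by 8300 − 7360 = 940 ft.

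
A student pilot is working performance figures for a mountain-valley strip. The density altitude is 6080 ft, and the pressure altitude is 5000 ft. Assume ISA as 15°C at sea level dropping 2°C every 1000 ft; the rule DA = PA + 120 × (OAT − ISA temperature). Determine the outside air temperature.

Density altitude − pressure altitude = 6080 − 5000 = +1080 ft.
At 120 ft/°C that is an ISA deviation of 1080/120 = +9°C.
ISA temperature at 5000 ft = 15 − 2 × (5000/1000) = 5°C.
OAT = ISA + deviation = 5 + (+9) = 14°C.

14°C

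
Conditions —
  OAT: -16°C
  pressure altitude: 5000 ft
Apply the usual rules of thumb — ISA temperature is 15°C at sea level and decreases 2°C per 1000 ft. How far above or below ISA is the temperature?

ISA-21°C

ISA temperature at 5000 ft = 15 − 2 × (5000/1000) = 5°C.
Deviation = OAT − ISA = -16 − 5 = -21°C.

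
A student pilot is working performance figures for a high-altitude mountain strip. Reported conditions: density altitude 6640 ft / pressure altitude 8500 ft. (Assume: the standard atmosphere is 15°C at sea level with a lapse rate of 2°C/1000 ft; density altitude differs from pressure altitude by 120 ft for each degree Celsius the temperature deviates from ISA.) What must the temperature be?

-17.5°C

Density altitude − pressure altitude = 6640 − 8500 = -1860 ft.
At 120 ft/°C that is an ISA deviation of -1860/120 = -15.5°C.
ISA temperature at 8500 ft = 15 − 2 × (8500/1000) = -2°C.
OAT = ISA + deviation = -2 + (-15.5) = -17.5°C.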